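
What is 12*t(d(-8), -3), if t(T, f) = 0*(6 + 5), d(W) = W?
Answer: 0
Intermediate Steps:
t(T, f) = 0 (t(T, f) = 0*11 = 0)
12*t(d(-8), -3) = 12*0 = 0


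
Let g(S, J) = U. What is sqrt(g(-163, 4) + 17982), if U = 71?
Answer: sqrt(18053) ≈ 134.36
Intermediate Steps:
g(S, J) = 71
sqrt(g(-163, 4) + 17982) = sqrt(71 + 17982) = sqrt(18053)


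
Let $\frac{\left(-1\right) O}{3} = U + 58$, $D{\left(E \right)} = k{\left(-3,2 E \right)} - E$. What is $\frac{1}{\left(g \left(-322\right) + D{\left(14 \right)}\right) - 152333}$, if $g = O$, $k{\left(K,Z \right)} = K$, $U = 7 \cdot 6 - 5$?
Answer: $- \frac{1}{60580} \approx -1.6507 \cdot 10^{-5}$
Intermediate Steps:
$U = 37$ ($U = 42 - 5 = 37$)
$D{\left(E \right)} = -3 - E$
$O = -285$ ($O = - 3 \left(37 + 58\right) = \left(-3\right) 95 = -285$)
$g = -285$
$\frac{1}{\left(g \left(-322\right) + D{\left(14 \right)}\right) - 152333} = \frac{1}{\left(\left(-285\right) \left(-322\right) - 17\right) - 152333} = \frac{1}{\left(91770 - 17\right) - 152333} = \frac{1}{91753 - 152333} = \frac{1}{-60580} = - \frac{1}{60580}$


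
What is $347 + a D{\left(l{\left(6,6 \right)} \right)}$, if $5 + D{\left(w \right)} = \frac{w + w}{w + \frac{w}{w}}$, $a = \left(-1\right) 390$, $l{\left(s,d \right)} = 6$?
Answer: $\frac{11399}{7} \approx 1628.4$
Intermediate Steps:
$a = -390$
$D{\left(w \right)} = -5 + \frac{2 w}{1 + w}$ ($D{\left(w \right)} = -5 + \frac{w + w}{w + \frac{w}{w}} = -5 + \frac{2 w}{w + 1} = -5 + \frac{2 w}{1 + w}$)
$347 + a D{\left(l{\left(6,6 \right)} \right)} = 347 - 390 \frac{-5 - 18}{1 + 6} = 347 - 390 \frac{-5 - 18}{7} = 347 - 390 \cdot \frac{1}{7} \left(-23\right) = 347 - - \frac{8970}{7} = 347 + \frac{8970}{7} = \frac{11399}{7}$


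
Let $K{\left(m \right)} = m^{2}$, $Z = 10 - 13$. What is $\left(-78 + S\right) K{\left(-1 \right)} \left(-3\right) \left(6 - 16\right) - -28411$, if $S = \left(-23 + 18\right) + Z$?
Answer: $25831$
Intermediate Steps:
$Z = -3$
$S = -8$ ($S = \left(-23 + 18\right) - 3 = -5 - 3 = -8$)
$\left(-78 + S\right) K{\left(-1 \right)} \left(-3\right) \left(6 - 16\right) - -28411 = \left(-78 - 8\right) \left(-1\right)^{2} \left(-3\right) \left(6 - 16\right) - -28411 = - 86 \cdot 1 \left(-3\right) \left(6 - 16\right) + 28411 = - 86 \left(\left(-3\right) \left(-10\right)\right) + 28411 = \left(-86\right) 30 + 28411 = -2580 + 28411 = 25831$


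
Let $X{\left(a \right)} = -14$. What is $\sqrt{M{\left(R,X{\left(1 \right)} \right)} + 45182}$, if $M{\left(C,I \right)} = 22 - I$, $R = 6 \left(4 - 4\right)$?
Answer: $\sqrt{45218} \approx 212.65$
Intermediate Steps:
$R = 0$ ($R = 6 \cdot 0 = 0$)
$\sqrt{M{\left(R,X{\left(1 \right)} \right)} + 45182} = \sqrt{\left(22 - -14\right) + 45182} = \sqrt{\left(22 + 14\right) + 45182} = \sqrt{36 + 45182} = \sqrt{45218}$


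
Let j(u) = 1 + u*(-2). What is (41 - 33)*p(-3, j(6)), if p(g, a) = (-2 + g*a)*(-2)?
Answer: -496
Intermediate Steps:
j(u) = 1 - 2*u
p(g, a) = 4 - 2*a*g (p(g, a) = (-2 + a*g)*(-2) = 4 - 2*a*g)
(41 - 33)*p(-3, j(6)) = (41 - 33)*(4 - 2*(1 - 2*6)*(-3)) = 8*(4 - 2*(1 - 12)*(-3)) = 8*(4 - 2*(-11)*(-3)) = 8*(4 - 66) = 8*(-62) = -496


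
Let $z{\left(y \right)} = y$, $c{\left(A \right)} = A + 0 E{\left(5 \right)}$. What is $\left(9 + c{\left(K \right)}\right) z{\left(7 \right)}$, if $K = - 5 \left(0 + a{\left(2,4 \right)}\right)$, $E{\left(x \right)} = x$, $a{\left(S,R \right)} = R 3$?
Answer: $-357$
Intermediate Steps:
$a{\left(S,R \right)} = 3 R$
$K = -60$ ($K = - 5 \left(0 + 3 \cdot 4\right) = - 5 \left(0 + 12\right) = \left(-5\right) 12 = -60$)
$c{\left(A \right)} = A$ ($c{\left(A \right)} = A + 0 \cdot 5 = A + 0 = A$)
$\left(9 + c{\left(K \right)}\right) z{\left(7 \right)} = \left(9 - 60\right) 7 = \left(-51\right) 7 = -357$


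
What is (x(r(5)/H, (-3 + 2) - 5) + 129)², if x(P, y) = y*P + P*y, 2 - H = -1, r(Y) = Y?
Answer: 11881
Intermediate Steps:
H = 3 (H = 2 - 1*(-1) = 2 + 1 = 3)
x(P, y) = 2*P*y (x(P, y) = P*y + P*y = 2*P*y)
(x(r(5)/H, (-3 + 2) - 5) + 129)² = (2*(5/3)*((-3 + 2) - 5) + 129)² = (2*(5*(⅓))*(-1 - 5) + 129)² = (2*(5/3)*(-6) + 129)² = (-20 + 129)² = 109² = 11881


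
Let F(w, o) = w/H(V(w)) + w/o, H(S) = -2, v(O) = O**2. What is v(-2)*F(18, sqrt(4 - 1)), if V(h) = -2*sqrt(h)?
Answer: -36 + 24*sqrt(3) ≈ 5.5692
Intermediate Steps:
F(w, o) = -w/2 + w/o (F(w, o) = w/(-2) + w/o = w*(-1/2) + w/o = -w/2 + w/o)
v(-2)*F(18, sqrt(4 - 1)) = (-2)**2*(-1/2*18 + 18/(sqrt(4 - 1))) = 4*(-9 + 18/(sqrt(3))) = 4*(-9 + 18*(sqrt(3)/3)) = 4*(-9 + 6*sqrt(3)) = -36 + 24*sqrt(3)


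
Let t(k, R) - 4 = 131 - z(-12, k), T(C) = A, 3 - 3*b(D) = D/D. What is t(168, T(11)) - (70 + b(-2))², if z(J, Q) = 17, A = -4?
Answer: -43882/9 ≈ -4875.8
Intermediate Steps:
b(D) = ⅔ (b(D) = 1 - D/(3*D) = 1 - ⅓*1 = 1 - ⅓ = ⅔)
T(C) = -4
t(k, R) = 118 (t(k, R) = 4 + (131 - 1*17) = 4 + (131 - 17) = 4 + 114 = 118)
t(168, T(11)) - (70 + b(-2))² = 118 - (70 + ⅔)² = 118 - (212/3)² = 118 - 1*44944/9 = 118 - 44944/9 = -43882/9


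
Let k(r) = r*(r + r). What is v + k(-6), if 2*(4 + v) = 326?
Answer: 231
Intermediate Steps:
v = 159 (v = -4 + (½)*326 = -4 + 163 = 159)
k(r) = 2*r² (k(r) = r*(2*r) = 2*r²)
v + k(-6) = 159 + 2*(-6)² = 159 + 2*36 = 159 + 72 = 231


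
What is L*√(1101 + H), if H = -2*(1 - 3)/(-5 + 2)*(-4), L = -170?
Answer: -170*√9957/3 ≈ -5654.5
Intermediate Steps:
H = 16/3 (H = -(-4)/(-3)*(-4) = -(-4)*(-1)/3*(-4) = -2*⅔*(-4) = -4/3*(-4) = 16/3 ≈ 5.3333)
L*√(1101 + H) = -170*√(1101 + 16/3) = -170*√9957/3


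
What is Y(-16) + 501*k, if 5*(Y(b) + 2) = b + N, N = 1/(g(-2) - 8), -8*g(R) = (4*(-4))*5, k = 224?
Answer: 1122189/10 ≈ 1.1222e+5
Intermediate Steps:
g(R) = 10 (g(R) = -4*(-4)*5/8 = -(-2)*5 = -⅛*(-80) = 10)
N = ½ (N = 1/(10 - 8) = 1/2 = ½ ≈ 0.50000)
Y(b) = -19/10 + b/5 (Y(b) = -2 + (b + ½)/5 = -2 + (½ + b)/5 = -2 + (⅒ + b/5) = -19/10 + b/5)
Y(-16) + 501*k = (-19/10 + (⅕)*(-16)) + 501*224 = (-19/10 - 16/5) + 112224 = -51/10 + 112224 = 1122189/10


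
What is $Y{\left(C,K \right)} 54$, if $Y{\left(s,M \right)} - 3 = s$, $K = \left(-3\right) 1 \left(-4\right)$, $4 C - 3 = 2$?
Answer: $\frac{459}{2} \approx 229.5$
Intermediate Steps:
$C = \frac{5}{4}$ ($C = \frac{3}{4} + \frac{1}{4} \cdot 2 = \frac{3}{4} + \frac{1}{2} = \frac{5}{4} \approx 1.25$)
$K = 12$ ($K = \left(-3\right) \left(-4\right) = 12$)
$Y{\left(s,M \right)} = 3 + s$
$Y{\left(C,K \right)} 54 = \left(3 + \frac{5}{4}\right) 54 = \frac{17}{4} \cdot 54 = \frac{459}{2}$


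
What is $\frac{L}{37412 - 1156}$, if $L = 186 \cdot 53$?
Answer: $\frac{4929}{18128} \approx 0.2719$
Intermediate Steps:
$L = 9858$
$\frac{L}{37412 - 1156} = \frac{9858}{37412 - 1156} = \frac{9858}{36256} = 9858 \cdot \frac{1}{36256} = \frac{4929}{18128}$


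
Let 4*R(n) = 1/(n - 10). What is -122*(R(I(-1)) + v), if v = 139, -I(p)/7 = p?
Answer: -101687/6 ≈ -16948.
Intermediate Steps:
I(p) = -7*p
R(n) = 1/(4*(-10 + n)) (R(n) = 1/(4*(n - 10)) = 1/(4*(-10 + n)))
-122*(R(I(-1)) + v) = -122*(1/(4*(-10 - 7*(-1))) + 139) = -122*(1/(4*(-10 + 7)) + 139) = -122*((1/4)/(-3) + 139) = -122*((1/4)*(-1/3) + 139) = -122*(-1/12 + 139) = -122*1667/12 = -101687/6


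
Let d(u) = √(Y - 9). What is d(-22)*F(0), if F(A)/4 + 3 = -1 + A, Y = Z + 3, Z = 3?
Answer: -16*I*√3 ≈ -27.713*I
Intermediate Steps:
Y = 6 (Y = 3 + 3 = 6)
d(u) = I*√3 (d(u) = √(6 - 9) = √(-3) = I*√3)
F(A) = -16 + 4*A (F(A) = -12 + 4*(-1 + A) = -12 + (-4 + 4*A) = -16 + 4*A)
d(-22)*F(0) = (I*√3)*(-16 + 4*0) = (I*√3)*(-16 + 0) = (I*√3)*(-16) = -16*I*√3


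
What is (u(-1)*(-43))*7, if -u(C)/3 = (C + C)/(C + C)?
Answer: 903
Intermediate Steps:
u(C) = -3 (u(C) = -3*(C + C)/(C + C) = -3*2*C/(2*C) = -3*2*C*1/(2*C) = -3*1 = -3)
(u(-1)*(-43))*7 = -3*(-43)*7 = 129*7 = 903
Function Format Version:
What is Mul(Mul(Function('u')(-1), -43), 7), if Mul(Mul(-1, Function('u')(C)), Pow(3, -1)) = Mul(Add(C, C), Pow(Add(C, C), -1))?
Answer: 903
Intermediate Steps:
Function('u')(C) = -3 (Function('u')(C) = Mul(-3, Mul(Add(C, C), Pow(Add(C, C), -1))) = Mul(-3, Mul(Mul(2, C), Pow(Mul(2, C), -1))) = Mul(-3, Mul(Mul(2, C), Mul(Rational(1, 2), Pow(C, -1)))) = Mul(-3, 1) = -3)
Mul(Mul(Function('u')(-1), -43), 7) = Mul(Mul(-3, -43), 7) = Mul(129, 7) = 903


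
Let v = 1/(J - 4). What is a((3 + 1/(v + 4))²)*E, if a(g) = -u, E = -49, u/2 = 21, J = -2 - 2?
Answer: 2058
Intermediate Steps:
J = -4
u = 42 (u = 2*21 = 42)
v = -⅛ (v = 1/(-4 - 4) = 1/(-8) = -⅛ ≈ -0.12500)
a(g) = -42 (a(g) = -1*42 = -42)
a((3 + 1/(v + 4))²)*E = -42*(-49) = 2058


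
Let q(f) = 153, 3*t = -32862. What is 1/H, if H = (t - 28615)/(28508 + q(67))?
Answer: -28661/39569 ≈ -0.72433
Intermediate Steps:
t = -10954 (t = (⅓)*(-32862) = -10954)
H = -39569/28661 (H = (-10954 - 28615)/(28508 + 153) = -39569/28661 ≈ -1.3806)
1/H = 1/(-39569/28661) = -28661/39569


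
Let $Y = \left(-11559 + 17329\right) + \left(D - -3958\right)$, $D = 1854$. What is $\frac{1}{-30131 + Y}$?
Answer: $- \frac{1}{18549} \approx -5.3911 \cdot 10^{-5}$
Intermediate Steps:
$Y = 11582$ ($Y = \left(-11559 + 17329\right) + \left(1854 - -3958\right) = 5770 + \left(1854 + 3958\right) = 5770 + 5812 = 11582$)
$\frac{1}{-30131 + Y} = \frac{1}{-30131 + 11582} = \frac{1}{-18549} = - \frac{1}{18549}$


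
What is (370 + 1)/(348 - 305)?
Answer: 371/43 ≈ 8.6279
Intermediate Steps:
(370 + 1)/(348 - 305) = 371/43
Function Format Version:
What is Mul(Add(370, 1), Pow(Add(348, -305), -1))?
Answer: Rational(371, 43) ≈ 8.6279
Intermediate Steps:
Mul(Add(370, 1), Pow(Add(348, -305), -1)) = Mul(371, Pow(43, -1)) = Mul(371, Rational(1, 43)) = Rational(371, 43)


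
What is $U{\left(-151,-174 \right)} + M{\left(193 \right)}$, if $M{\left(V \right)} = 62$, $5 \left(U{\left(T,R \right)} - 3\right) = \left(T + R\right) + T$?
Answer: $- \frac{151}{5} \approx -30.2$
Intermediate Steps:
$U{\left(T,R \right)} = 3 + \frac{R}{5} + \frac{2 T}{5}$ ($U{\left(T,R \right)} = 3 + \frac{\left(T + R\right) + T}{5} = 3 + \frac{\left(R + T\right) + T}{5} = 3 + \frac{R + 2 T}{5} = 3 + \left(\frac{R}{5} + \frac{2 T}{5}\right) = 3 + \frac{R}{5} + \frac{2 T}{5}$)
$U{\left(-151,-174 \right)} + M{\left(193 \right)} = \left(3 + \frac{1}{5} \left(-174\right) + \frac{2}{5} \left(-151\right)\right) + 62 = \left(3 - \frac{174}{5} - \frac{302}{5}\right) + 62 = - \frac{461}{5} + 62 = - \frac{151}{5}$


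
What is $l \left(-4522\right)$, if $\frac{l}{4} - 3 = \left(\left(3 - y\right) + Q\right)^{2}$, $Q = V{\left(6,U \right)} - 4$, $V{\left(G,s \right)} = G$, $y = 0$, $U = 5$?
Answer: $-506464$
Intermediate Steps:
$Q = 2$ ($Q = 6 - 4 = 2$)
$l = 112$ ($l = 12 + 4 \left(\left(3 - 0\right) + 2\right)^{2} = 12 + 4 \left(\left(3 + 0\right) + 2\right)^{2} = 12 + 4 \left(3 + 2\right)^{2} = 12 + 4 \cdot 5^{2} = 12 + 4 \cdot 25 = 12 + 100 = 112$)
$l \left(-4522\right) = 112 \left(-4522\right) = -506464$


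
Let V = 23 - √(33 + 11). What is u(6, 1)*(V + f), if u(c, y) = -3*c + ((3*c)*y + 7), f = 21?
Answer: 308 - 14*√11 ≈ 261.57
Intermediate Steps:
u(c, y) = 7 - 3*c + 3*c*y (u(c, y) = -3*c + (3*c*y + 7) = -3*c + (7 + 3*c*y) = 7 - 3*c + 3*c*y)
V = 23 - 2*√11 (V = 23 - √44 = 23 - 2*√11 ≈ 16.367)
u(6, 1)*(V + f) = (7 - 3*6 + 3*6*1)*((23 - 2*√11) + 21) = (7 - 18 + 18)*(44 - 2*√11) = 7*(44 - 2*√11) = 308 - 14*√11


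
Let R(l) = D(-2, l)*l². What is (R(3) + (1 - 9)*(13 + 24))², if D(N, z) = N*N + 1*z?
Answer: 54289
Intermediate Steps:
D(N, z) = z + N² (D(N, z) = N² + z = z + N²)
R(l) = l²*(4 + l) (R(l) = (l + (-2)²)*l² = (l + 4)*l² = (4 + l)*l² = l²*(4 + l))
(R(3) + (1 - 9)*(13 + 24))² = (3²*(4 + 3) + (1 - 9)*(13 + 24))² = (9*7 - 8*37)² = (63 - 296)² = (-233)² = 54289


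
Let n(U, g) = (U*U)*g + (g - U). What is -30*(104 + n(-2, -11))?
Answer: -1530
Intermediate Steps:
n(U, g) = g - U + g*U**2 (n(U, g) = U**2*g + (g - U) = g*U**2 + (g - U) = g - U + g*U**2)
-30*(104 + n(-2, -11)) = -30*(104 + (-11 - 1*(-2) - 11*(-2)**2)) = -30*(104 + (-11 + 2 - 11*4)) = -30*(104 + (-11 + 2 - 44)) = -30*(104 - 53) = -30*51 = -1530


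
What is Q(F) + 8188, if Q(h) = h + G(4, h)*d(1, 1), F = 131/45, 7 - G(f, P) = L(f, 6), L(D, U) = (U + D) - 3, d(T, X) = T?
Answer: 368591/45 ≈ 8190.9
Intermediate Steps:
L(D, U) = -3 + D + U (L(D, U) = (D + U) - 3 = -3 + D + U)
G(f, P) = 4 - f (G(f, P) = 7 - (-3 + f + 6) = 7 - (3 + f) = 7 + (-3 - f) = 4 - f)
F = 131/45 (F = 131*(1/45) = 131/45 ≈ 2.9111)
Q(h) = h (Q(h) = h + (4 - 1*4)*1 = h + (4 - 4)*1 = h + 0*1 = h + 0 = h)
Q(F) + 8188 = 131/45 + 8188 = 368591/45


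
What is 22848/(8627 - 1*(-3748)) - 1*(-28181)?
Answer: 116254241/4125 ≈ 28183.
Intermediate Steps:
22848/(8627 - 1*(-3748)) - 1*(-28181) = 22848/(8627 + 3748) + 28181 = 22848/12375 + 28181 = 22848*(1/12375) + 28181 = 7616/4125 + 28181 = 116254241/4125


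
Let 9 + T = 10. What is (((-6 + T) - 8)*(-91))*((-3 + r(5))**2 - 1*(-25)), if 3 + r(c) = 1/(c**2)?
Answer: 44748158/625 ≈ 71597.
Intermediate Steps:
T = 1 (T = -9 + 10 = 1)
r(c) = -3 + c**(-2) (r(c) = -3 + 1/(c**2) = -3 + c**(-2))
(((-6 + T) - 8)*(-91))*((-3 + r(5))**2 - 1*(-25)) = (((-6 + 1) - 8)*(-91))*((-3 + (-3 + 5**(-2)))**2 - 1*(-25)) = ((-5 - 8)*(-91))*((-3 + (-3 + 1/25))**2 + 25) = (-13*(-91))*((-3 - 74/25)**2 + 25) = 1183*((-149/25)**2 + 25) = 1183*(22201/625 + 25) = 1183*(37826/625) = 44748158/625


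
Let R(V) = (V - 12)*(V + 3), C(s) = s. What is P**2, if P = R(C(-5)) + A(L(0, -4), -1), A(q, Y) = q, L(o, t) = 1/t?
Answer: 18225/16 ≈ 1139.1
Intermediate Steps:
R(V) = (-12 + V)*(3 + V)
P = 135/4 (P = (-36 + (-5)**2 - 9*(-5)) + 1/(-4) = (-36 + 25 + 45) - 1/4 = 34 - 1/4 = 135/4 ≈ 33.750)
P**2 = (135/4)**2 = 18225/16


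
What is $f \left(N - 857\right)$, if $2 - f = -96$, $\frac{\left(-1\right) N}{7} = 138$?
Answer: $-178654$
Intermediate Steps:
$N = -966$ ($N = \left(-7\right) 138 = -966$)
$f = 98$ ($f = 2 - -96 = 2 + 96 = 98$)
$f \left(N - 857\right) = 98 \left(-966 - 857\right) = 98 \left(-1823\right) = -178654$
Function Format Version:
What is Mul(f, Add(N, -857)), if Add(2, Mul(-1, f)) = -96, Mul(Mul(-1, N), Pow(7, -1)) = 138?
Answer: -178654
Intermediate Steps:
N = -966 (N = Mul(-7, 138) = -966)
f = 98 (f = Add(2, Mul(-1, -96)) = Add(2, 96) = 98)
Mul(f, Add(N, -857)) = Mul(98, Add(-966, -857)) = Mul(98, -1823) = -178654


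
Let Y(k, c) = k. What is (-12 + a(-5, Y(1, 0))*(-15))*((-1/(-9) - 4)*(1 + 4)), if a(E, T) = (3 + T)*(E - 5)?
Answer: -34300/3 ≈ -11433.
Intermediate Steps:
a(E, T) = (-5 + E)*(3 + T) (a(E, T) = (3 + T)*(-5 + E) = (-5 + E)*(3 + T))
(-12 + a(-5, Y(1, 0))*(-15))*((-1/(-9) - 4)*(1 + 4)) = (-12 + (-15 - 5*1 + 3*(-5) - 5*1)*(-15))*((-1/(-9) - 4)*(1 + 4)) = (-12 + (-15 - 5 - 15 - 5)*(-15))*((-1*(-⅑) - 4)*5) = (-12 - 40*(-15))*((⅑ - 4)*5) = (-12 + 600)*(-35/9*5) = 588*(-175/9) = -34300/3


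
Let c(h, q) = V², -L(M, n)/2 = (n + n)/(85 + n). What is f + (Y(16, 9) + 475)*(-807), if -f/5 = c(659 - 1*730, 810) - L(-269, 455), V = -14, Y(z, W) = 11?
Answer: -10616369/27 ≈ -3.9320e+5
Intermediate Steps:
L(M, n) = -4*n/(85 + n) (L(M, n) = -2*(n + n)/(85 + n) = -2*2*n/(85 + n) = -4*n/(85 + n))
c(h, q) = 196 (c(h, q) = (-14)² = 196)
f = -26915/27 (f = -5*(196 - (-4)*455/(85 + 455)) = -5*(196 - (-4)*455/540) = -5*(196 - 1*(-91/27)) = -5*(196 + 91/27) = -5*5383/27 = -26915/27 ≈ -996.85)
f + (Y(16, 9) + 475)*(-807) = -26915/27 + (11 + 475)*(-807) = -26915/27 + 486*(-807) = -26915/27 - 392202 = -10616369/27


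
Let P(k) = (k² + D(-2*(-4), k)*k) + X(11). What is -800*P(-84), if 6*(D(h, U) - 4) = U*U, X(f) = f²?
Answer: 73554400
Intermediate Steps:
D(h, U) = 4 + U²/6 (D(h, U) = 4 + (U*U)/6 = 4 + U²/6)
P(k) = 121 + k² + k*(4 + k²/6) (P(k) = (k² + (4 + k²/6)*k) + 11² = (k² + k*(4 + k²/6)) + 121 = 121 + k² + k*(4 + k²/6))
-800*P(-84) = -800*(121 + (-84)² + 4*(-84) + (⅙)*(-84)³) = -800*(121 + 7056 - 336 + (⅙)*(-592704)) = -800*(121 + 7056 - 336 - 98784) = -800*(-91943) = 73554400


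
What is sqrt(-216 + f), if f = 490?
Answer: sqrt(274) ≈ 16.553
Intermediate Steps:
sqrt(-216 + f) = sqrt(-216 + 490) = sqrt(274)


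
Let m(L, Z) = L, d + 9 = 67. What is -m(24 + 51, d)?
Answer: -75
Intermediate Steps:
d = 58 (d = -9 + 67 = 58)
-m(24 + 51, d) = -(24 + 51) = -1*75 = -75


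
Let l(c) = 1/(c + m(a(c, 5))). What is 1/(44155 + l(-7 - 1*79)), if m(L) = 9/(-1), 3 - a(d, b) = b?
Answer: 95/4194724 ≈ 2.2647e-5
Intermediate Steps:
a(d, b) = 3 - b
m(L) = -9 (m(L) = 9*(-1) = -9)
l(c) = 1/(-9 + c) (l(c) = 1/(c - 9) = 1/(-9 + c))
1/(44155 + l(-7 - 1*79)) = 1/(44155 + 1/(-9 + (-7 - 1*79))) = 1/(44155 + 1/(-9 + (-7 - 79))) = 1/(44155 + 1/(-9 - 86)) = 1/(44155 + 1/(-95)) = 1/(44155 - 1/95) = 1/(4194724/95) = 95/4194724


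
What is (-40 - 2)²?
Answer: 1764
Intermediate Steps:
(-40 - 2)² = (-42)² = 1764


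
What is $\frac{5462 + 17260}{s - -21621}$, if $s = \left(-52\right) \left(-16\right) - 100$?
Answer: $\frac{7574}{7451} \approx 1.0165$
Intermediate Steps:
$s = 732$ ($s = 832 - 100 = 732$)
$\frac{5462 + 17260}{s - -21621} = \frac{5462 + 17260}{732 - -21621} = \frac{22722}{732 + 21621} = \frac{22722}{22353} = 22722 \cdot \frac{1}{22353} = \frac{7574}{7451}$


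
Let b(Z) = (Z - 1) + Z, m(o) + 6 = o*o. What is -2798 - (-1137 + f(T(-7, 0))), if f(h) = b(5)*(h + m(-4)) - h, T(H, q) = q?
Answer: -1751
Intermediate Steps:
m(o) = -6 + o² (m(o) = -6 + o*o = -6 + o²)
b(Z) = -1 + 2*Z (b(Z) = (-1 + Z) + Z = -1 + 2*Z)
f(h) = 90 + 8*h (f(h) = (-1 + 2*5)*(h + (-6 + (-4)²)) - h = (-1 + 10)*(h + (-6 + 16)) - h = 9*(h + 10) - h = 9*(10 + h) - h = (90 + 9*h) - h = 90 + 8*h)
-2798 - (-1137 + f(T(-7, 0))) = -2798 - (-1137 + (90 + 8*0)) = -2798 - (-1137 + (90 + 0)) = -2798 - (-1137 + 90) = -2798 - 1*(-1047) = -2798 + 1047 = -1751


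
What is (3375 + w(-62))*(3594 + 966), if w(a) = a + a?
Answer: 14824560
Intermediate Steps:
w(a) = 2*a
(3375 + w(-62))*(3594 + 966) = (3375 + 2*(-62))*(3594 + 966) = (3375 - 124)*4560 = 3251*4560 = 14824560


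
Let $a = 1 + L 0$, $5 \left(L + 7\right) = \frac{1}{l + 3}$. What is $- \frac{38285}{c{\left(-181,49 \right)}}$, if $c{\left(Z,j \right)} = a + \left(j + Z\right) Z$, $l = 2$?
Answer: $- \frac{38285}{23893} \approx -1.6024$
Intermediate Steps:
$L = - \frac{174}{25}$ ($L = -7 + \frac{1}{5 \left(2 + 3\right)} = -7 + \frac{1}{5 \cdot 5} = -7 + \frac{1}{5} \cdot \frac{1}{5} = -7 + \frac{1}{25} = - \frac{174}{25} \approx -6.96$)
$a = 1$ ($a = 1 - 0 = 1 + 0 = 1$)
$c{\left(Z,j \right)} = 1 + Z \left(Z + j\right)$ ($c{\left(Z,j \right)} = 1 + \left(j + Z\right) Z = 1 + \left(Z + j\right) Z = 1 + Z \left(Z + j\right)$)
$- \frac{38285}{c{\left(-181,49 \right)}} = - \frac{38285}{1 + \left(-181\right)^{2} - 8869} = - \frac{38285}{1 + 32761 - 8869} = - \frac{38285}{23893}$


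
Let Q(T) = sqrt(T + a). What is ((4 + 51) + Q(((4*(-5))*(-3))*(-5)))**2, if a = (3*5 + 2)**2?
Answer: (55 + I*sqrt(11))**2 ≈ 3014.0 + 364.83*I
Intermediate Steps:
a = 289 (a = (15 + 2)**2 = 17**2 = 289)
Q(T) = sqrt(289 + T) (Q(T) = sqrt(T + 289) = sqrt(289 + T))
((4 + 51) + Q(((4*(-5))*(-3))*(-5)))**2 = ((4 + 51) + sqrt(289 + ((4*(-5))*(-3))*(-5)))**2 = (55 + sqrt(289 - 20*(-3)*(-5)))**2 = (55 + sqrt(289 + 60*(-5)))**2 = (55 + sqrt(289 - 300))**2 = (55 + sqrt(-11))**2 = (55 + I*sqrt(11))**2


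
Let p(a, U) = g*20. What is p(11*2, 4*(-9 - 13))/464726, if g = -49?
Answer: -490/232363 ≈ -0.0021088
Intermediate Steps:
p(a, U) = -980 (p(a, U) = -49*20 = -980)
p(11*2, 4*(-9 - 13))/464726 = -980/464726 = -980*1/464726 = -490/232363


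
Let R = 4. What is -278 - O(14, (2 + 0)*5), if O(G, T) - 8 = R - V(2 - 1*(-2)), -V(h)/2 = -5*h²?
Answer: -130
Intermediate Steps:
V(h) = 10*h² (V(h) = -(-10)*h² = 10*h²)
O(G, T) = -148 (O(G, T) = 8 + (4 - 10*(2 - 1*(-2))²) = 8 + (4 - 10*(2 + 2)²) = 8 + (4 - 10*4²) = 8 + (4 - 10*16) = 8 + (4 - 1*160) = 8 + (4 - 160) = 8 - 156 = -148)
-278 - O(14, (2 + 0)*5) = -278 - 1*(-148) = -278 + 148 = -130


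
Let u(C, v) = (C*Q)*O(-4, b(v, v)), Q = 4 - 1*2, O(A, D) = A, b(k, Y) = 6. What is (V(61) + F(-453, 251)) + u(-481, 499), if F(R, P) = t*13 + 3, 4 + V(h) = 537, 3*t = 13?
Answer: 13321/3 ≈ 4440.3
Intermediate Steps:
t = 13/3 (t = (⅓)*13 = 13/3 ≈ 4.3333)
V(h) = 533 (V(h) = -4 + 537 = 533)
Q = 2 (Q = 4 - 2 = 2)
F(R, P) = 178/3 (F(R, P) = (13/3)*13 + 3 = 169/3 + 3 = 178/3)
u(C, v) = -8*C (u(C, v) = (C*2)*(-4) = (2*C)*(-4) = -8*C)
(V(61) + F(-453, 251)) + u(-481, 499) = (533 + 178/3) - 8*(-481) = 1777/3 + 3848 = 13321/3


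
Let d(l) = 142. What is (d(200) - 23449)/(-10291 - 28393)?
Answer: 23307/38684 ≈ 0.60250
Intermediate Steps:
(d(200) - 23449)/(-10291 - 28393) = (142 - 23449)/(-10291 - 28393) = -23307/(-38684) = -23307*(-1/38684) = 23307/38684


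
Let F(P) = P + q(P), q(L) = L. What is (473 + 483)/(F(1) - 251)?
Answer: -956/249 ≈ -3.8394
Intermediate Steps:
F(P) = 2*P (F(P) = P + P = 2*P)
(473 + 483)/(F(1) - 251) = (473 + 483)/(2*1 - 251) = 956/(2 - 251) = 956/(-249) = 956*(-1/249) = -956/249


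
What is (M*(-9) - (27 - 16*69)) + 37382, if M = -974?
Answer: 47225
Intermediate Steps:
(M*(-9) - (27 - 16*69)) + 37382 = (-974*(-9) - (27 - 16*69)) + 37382 = (8766 - (27 - 1104)) + 37382 = (8766 - 1*(-1077)) + 37382 = (8766 + 1077) + 37382 = 9843 + 37382 = 47225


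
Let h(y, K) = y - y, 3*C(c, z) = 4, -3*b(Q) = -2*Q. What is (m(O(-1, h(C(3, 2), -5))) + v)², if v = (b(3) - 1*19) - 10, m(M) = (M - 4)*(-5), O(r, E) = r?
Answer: 4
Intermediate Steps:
b(Q) = 2*Q/3 (b(Q) = -(-2)*Q/3 = 2*Q/3)
C(c, z) = 4/3 (C(c, z) = (⅓)*4 = 4/3)
h(y, K) = 0
m(M) = 20 - 5*M (m(M) = (-4 + M)*(-5) = 20 - 5*M)
v = -27 (v = ((⅔)*3 - 1*19) - 10 = (2 - 19) - 10 = -17 - 10 = -27)
(m(O(-1, h(C(3, 2), -5))) + v)² = ((20 - 5*(-1)) - 27)² = ((20 + 5) - 27)² = (25 - 27)² = (-2)² = 4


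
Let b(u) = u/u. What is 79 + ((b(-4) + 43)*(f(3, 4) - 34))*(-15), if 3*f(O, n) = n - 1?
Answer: 21859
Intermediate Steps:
b(u) = 1
f(O, n) = -⅓ + n/3 (f(O, n) = (n - 1)/3 = (-1 + n)/3 = -⅓ + n/3)
79 + ((b(-4) + 43)*(f(3, 4) - 34))*(-15) = 79 + ((1 + 43)*((-⅓ + (⅓)*4) - 34))*(-15) = 79 + (44*((-⅓ + 4/3) - 34))*(-15) = 79 + (44*(1 - 34))*(-15) = 79 + (44*(-33))*(-15) = 79 - 1452*(-15) = 79 + 21780 = 21859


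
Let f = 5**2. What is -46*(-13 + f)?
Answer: -552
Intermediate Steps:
f = 25
-46*(-13 + f) = -46*(-13 + 25) = -46*12 = -552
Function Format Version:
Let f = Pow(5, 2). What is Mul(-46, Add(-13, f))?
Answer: -552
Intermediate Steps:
f = 25
Mul(-46, Add(-13, f)) = Mul(-46, Add(-13, 25)) = Mul(-46, 12) = -552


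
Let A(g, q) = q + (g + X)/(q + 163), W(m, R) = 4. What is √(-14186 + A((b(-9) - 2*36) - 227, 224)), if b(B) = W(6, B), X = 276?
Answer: I*√232342459/129 ≈ 118.16*I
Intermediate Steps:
b(B) = 4
A(g, q) = q + (276 + g)/(163 + q) (A(g, q) = q + (g + 276)/(q + 163) = q + (276 + g)/(163 + q))
√(-14186 + A((b(-9) - 2*36) - 227, 224)) = √(-14186 + (276 + ((4 - 2*36) - 227) + 224² + 163*224)/(163 + 224)) = √(-14186 + (276 + ((4 - 72) - 227) + 50176 + 36512)/387) = √(-14186 + (276 + (-68 - 227) + 50176 + 36512)/387) = √(-14186 + (276 - 295 + 50176 + 36512)/387) = √(-14186 + (1/387)*86669) = √(-14186 + 86669/387) = √(-5403313/387) = I*√232342459/129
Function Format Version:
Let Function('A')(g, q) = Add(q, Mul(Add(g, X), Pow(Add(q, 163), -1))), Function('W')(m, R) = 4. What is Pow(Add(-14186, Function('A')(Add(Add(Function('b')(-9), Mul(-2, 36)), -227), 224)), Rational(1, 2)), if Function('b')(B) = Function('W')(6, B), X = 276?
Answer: Mul(Rational(1, 129), I, Pow(232342459, Rational(1, 2))) ≈ Mul(118.16, I)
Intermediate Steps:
Function('b')(B) = 4
Function('A')(g, q) = Add(q, Mul(Pow(Add(163, q), -1), Add(276, g))) (Function('A')(g, q) = Add(q, Mul(Add(g, 276), Pow(Add(q, 163), -1))) = Add(q, Mul(Add(276, g), Pow(Add(163, q), -1))) = Add(q, Mul(Pow(Add(163, q), -1), Add(276, g))))
Pow(Add(-14186, Function('A')(Add(Add(Function('b')(-9), Mul(-2, 36)), -227), 224)), Rational(1, 2)) = Pow(Add(-14186, Mul(Pow(Add(163, 224), -1), Add(276, Add(Add(4, Mul(-2, 36)), -227), Pow(224, 2), Mul(163, 224)))), Rational(1, 2)) = Pow(Add(-14186, Mul(Pow(387, -1), Add(276, Add(Add(4, -72), -227), 50176, 36512))), Rational(1, 2)) = Pow(Add(-14186, Mul(Rational(1, 387), Add(276, Add(-68, -227), 50176, 36512))), Rational(1, 2)) = Pow(Add(-14186, Mul(Rational(1, 387), Add(276, -295, 50176, 36512))), Rational(1, 2)) = Pow(Add(-14186, Mul(Rational(1, 387), 86669)), Rational(1, 2)) = Pow(Add(-14186, Rational(86669, 387)), Rational(1, 2)) = Pow(Rational(-5403313, 387), Rational(1, 2)) = Mul(Rational(1, 129), I, Pow(232342459, Rational(1, 2)))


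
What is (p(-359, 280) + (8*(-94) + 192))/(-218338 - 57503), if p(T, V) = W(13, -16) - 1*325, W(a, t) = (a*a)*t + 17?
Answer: 3572/275841 ≈ 0.012949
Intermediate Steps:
W(a, t) = 17 + t*a**2 (W(a, t) = a**2*t + 17 = t*a**2 + 17 = 17 + t*a**2)
p(T, V) = -3012 (p(T, V) = (17 - 16*13**2) - 1*325 = (17 - 16*169) - 325 = (17 - 2704) - 325 = -2687 - 325 = -3012)
(p(-359, 280) + (8*(-94) + 192))/(-218338 - 57503) = (-3012 + (8*(-94) + 192))/(-218338 - 57503) = (-3012 + (-752 + 192))/(-275841) = (-3012 - 560)*(-1/275841) = -3572*(-1/275841) = 3572/275841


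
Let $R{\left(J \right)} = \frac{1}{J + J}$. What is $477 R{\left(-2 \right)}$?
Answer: $- \frac{477}{4} \approx -119.25$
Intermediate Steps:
$R{\left(J \right)} = \frac{1}{2 J}$
$477 R{\left(-2 \right)} = 477 \frac{1}{2 \left(-2\right)} = 477 \cdot \frac{1}{2} \left(- \frac{1}{2}\right) = 477 \left(- \frac{1}{4}\right) = - \frac{477}{4}$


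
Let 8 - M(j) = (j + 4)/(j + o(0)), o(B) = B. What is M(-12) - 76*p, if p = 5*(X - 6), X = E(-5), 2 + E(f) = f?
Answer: 14842/3 ≈ 4947.3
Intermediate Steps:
E(f) = -2 + f
X = -7 (X = -2 - 5 = -7)
M(j) = 8 - (4 + j)/j (M(j) = 8 - (j + 4)/(j + 0) = 8 - (4 + j)/j)
p = -65 (p = 5*(-7 - 6) = 5*(-13) = -65)
M(-12) - 76*p = (7 - 4/(-12)) - 76*(-65) = (7 - 4*(-1/12)) + 4940 = (7 + ⅓) + 4940 = 22/3 + 4940 = 14842/3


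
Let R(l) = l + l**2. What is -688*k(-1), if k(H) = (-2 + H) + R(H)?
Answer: 2064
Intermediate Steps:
k(H) = -2 + H + H*(1 + H) (k(H) = (-2 + H) + H*(1 + H) = -2 + H + H*(1 + H))
-688*k(-1) = -688*(-2 - 1 - (1 - 1)) = -688*(-2 - 1 - 1*0) = -688*(-2 - 1 + 0) = -688*(-3) = 2064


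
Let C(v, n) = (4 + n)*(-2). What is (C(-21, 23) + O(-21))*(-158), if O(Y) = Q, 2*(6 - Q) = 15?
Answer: 8769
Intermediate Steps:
Q = -3/2 (Q = 6 - 1/2*15 = 6 - 15/2 = -3/2 ≈ -1.5000)
C(v, n) = -8 - 2*n
O(Y) = -3/2
(C(-21, 23) + O(-21))*(-158) = ((-8 - 2*23) - 3/2)*(-158) = ((-8 - 46) - 3/2)*(-158) = (-54 - 3/2)*(-158) = -111/2*(-158) = 8769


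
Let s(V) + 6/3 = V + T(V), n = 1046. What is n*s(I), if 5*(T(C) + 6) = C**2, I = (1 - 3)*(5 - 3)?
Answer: -46024/5 ≈ -9204.8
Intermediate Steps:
I = -4 (I = -2*2 = -4)
T(C) = -6 + C**2/5
s(V) = -8 + V + V**2/5 (s(V) = -2 + (V + (-6 + V**2/5)) = -2 + (-6 + V + V**2/5) = -8 + V + V**2/5)
n*s(I) = 1046*(-8 - 4 + (1/5)*(-4)**2) = 1046*(-8 - 4 + (1/5)*16) = 1046*(-8 - 4 + 16/5) = 1046*(-44/5) = -46024/5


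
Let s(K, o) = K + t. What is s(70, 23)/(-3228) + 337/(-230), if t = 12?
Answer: -138337/92805 ≈ -1.4906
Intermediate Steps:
s(K, o) = 12 + K (s(K, o) = K + 12 = 12 + K)
s(70, 23)/(-3228) + 337/(-230) = (12 + 70)/(-3228) + 337/(-230) = 82*(-1/3228) + 337*(-1/230) = -41/1614 - 337/230 = -138337/92805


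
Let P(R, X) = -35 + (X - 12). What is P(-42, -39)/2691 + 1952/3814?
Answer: 2462414/5131737 ≈ 0.47984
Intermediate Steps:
P(R, X) = -47 + X (P(R, X) = -35 + (-12 + X) = -47 + X)
P(-42, -39)/2691 + 1952/3814 = (-47 - 39)/2691 + 1952/3814 = -86*1/2691 + 1952*(1/3814) = -86/2691 + 976/1907 = 2462414/5131737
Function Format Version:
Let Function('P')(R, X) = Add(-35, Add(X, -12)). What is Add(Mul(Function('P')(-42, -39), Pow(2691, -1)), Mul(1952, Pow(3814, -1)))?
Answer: Rational(2462414, 5131737) ≈ 0.47984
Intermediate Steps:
Function('P')(R, X) = Add(-47, X) (Function('P')(R, X) = Add(-35, Add(-12, X)) = Add(-47, X))
Add(Mul(Function('P')(-42, -39), Pow(2691, -1)), Mul(1952, Pow(3814, -1))) = Add(Mul(Add(-47, -39), Pow(2691, -1)), Mul(1952, Pow(3814, -1))) = Add(Mul(-86, Rational(1, 2691)), Mul(1952, Rational(1, 3814))) = Add(Rational(-86, 2691), Rational(976, 1907)) = Rational(2462414, 5131737)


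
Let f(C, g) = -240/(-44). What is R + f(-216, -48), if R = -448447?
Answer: -4932857/11 ≈ -4.4844e+5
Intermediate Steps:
f(C, g) = 60/11 (f(C, g) = -240*(-1/44) = 60/11)
R + f(-216, -48) = -448447 + 60/11 = -4932857/11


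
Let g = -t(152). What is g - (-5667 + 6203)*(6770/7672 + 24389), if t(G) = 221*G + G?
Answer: -12569345422/959 ≈ -1.3107e+7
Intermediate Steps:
t(G) = 222*G
g = -33744 (g = -222*152 = -1*33744 = -33744)
g - (-5667 + 6203)*(6770/7672 + 24389) = -33744 - (-5667 + 6203)*(6770/7672 + 24389) = -33744 - 536*(6770*(1/7672) + 24389) = -33744 - 536*(3385/3836 + 24389) = -33744 - 536*93559589/3836 = -33744 - 1*12536984926/959 = -33744 - 12536984926/959 = -12569345422/959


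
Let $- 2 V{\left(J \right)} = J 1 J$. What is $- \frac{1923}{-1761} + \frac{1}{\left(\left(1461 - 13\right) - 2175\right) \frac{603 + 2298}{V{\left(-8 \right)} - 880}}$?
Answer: $\frac{450807217}{412666283} \approx 1.0924$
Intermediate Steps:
$V{\left(J \right)} = - \frac{J^{2}}{2}$ ($V{\left(J \right)} = - \frac{J 1 J}{2} = - \frac{J J}{2} = - \frac{J^{2}}{2}$)
$- \frac{1923}{-1761} + \frac{1}{\left(\left(1461 - 13\right) - 2175\right) \frac{603 + 2298}{V{\left(-8 \right)} - 880}} = - \frac{1923}{-1761} + \frac{1}{\left(\left(1461 - 13\right) - 2175\right) \frac{603 + 2298}{- \frac{\left(-8\right)^{2}}{2} - 880}} = \left(-1923\right) \left(- \frac{1}{1761}\right) + \frac{1}{\left(1448 - 2175\right) \frac{2901}{\left(- \frac{1}{2}\right) 64 - 880}} = \frac{641}{587} + \frac{1}{\left(-727\right) \frac{2901}{-32 - 880}} = \frac{641}{587} - \frac{1}{727 \frac{2901}{-912}} = \frac{641}{587} - \frac{1}{727 \cdot 2901 \left(- \frac{1}{912}\right)} = \frac{641}{587} - \frac{1}{727 \left(- \frac{967}{304}\right)} = \frac{641}{587} - - \frac{304}{703009} = \frac{641}{587} + \frac{304}{703009} = \frac{450807217}{412666283}$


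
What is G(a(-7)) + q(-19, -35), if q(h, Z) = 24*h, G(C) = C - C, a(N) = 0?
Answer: -456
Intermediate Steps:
G(C) = 0
G(a(-7)) + q(-19, -35) = 0 + 24*(-19) = 0 - 456 = -456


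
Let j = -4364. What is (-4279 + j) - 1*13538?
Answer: -22181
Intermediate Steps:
(-4279 + j) - 1*13538 = (-4279 - 4364) - 1*13538 = -8643 - 13538 = -22181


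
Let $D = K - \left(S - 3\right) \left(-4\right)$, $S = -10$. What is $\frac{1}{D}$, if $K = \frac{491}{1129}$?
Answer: $- \frac{1129}{58217} \approx -0.019393$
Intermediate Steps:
$K = \frac{491}{1129}$ ($K = 491 \cdot \frac{1}{1129} = \frac{491}{1129} \approx 0.4349$)
$D = - \frac{58217}{1129}$ ($D = \frac{491}{1129} - \left(-10 - 3\right) \left(-4\right) = \frac{491}{1129} - \left(-13\right) \left(-4\right) = \frac{491}{1129} - 52 = - \frac{58217}{1129} \approx -51.565$)
$\frac{1}{D} = \frac{1}{- \frac{58217}{1129}} = - \frac{1129}{58217}$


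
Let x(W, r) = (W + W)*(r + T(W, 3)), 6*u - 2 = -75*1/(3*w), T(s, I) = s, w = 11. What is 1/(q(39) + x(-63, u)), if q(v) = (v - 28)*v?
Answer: 11/92100 ≈ 0.00011944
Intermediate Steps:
u = -1/22 (u = ⅓ + (-75/(11*3))/6 = ⅓ + (-75/33)/6 = ⅓ + (-75*1/33)/6 = ⅓ + (⅙)*(-25/11) = ⅓ - 25/66 = -1/22 ≈ -0.045455)
x(W, r) = 2*W*(W + r) (x(W, r) = (W + W)*(r + W) = (2*W)*(W + r) = 2*W*(W + r))
q(v) = v*(-28 + v) (q(v) = (-28 + v)*v = v*(-28 + v))
1/(q(39) + x(-63, u)) = 1/(39*(-28 + 39) + 2*(-63)*(-63 - 1/22)) = 1/(39*11 + 2*(-63)*(-1387/22)) = 1/(429 + 87381/11) = 1/(92100/11) = 11/92100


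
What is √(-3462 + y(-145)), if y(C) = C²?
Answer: √17563 ≈ 132.53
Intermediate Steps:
√(-3462 + y(-145)) = √(-3462 + (-145)²) = √(-3462 + 21025) = √17563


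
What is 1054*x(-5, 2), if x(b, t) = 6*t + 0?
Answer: 12648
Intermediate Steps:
x(b, t) = 6*t
1054*x(-5, 2) = 1054*(6*2) = 1054*12 = 12648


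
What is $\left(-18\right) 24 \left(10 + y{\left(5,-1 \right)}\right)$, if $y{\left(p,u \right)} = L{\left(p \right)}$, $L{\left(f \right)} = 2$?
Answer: $-5184$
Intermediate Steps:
$y{\left(p,u \right)} = 2$
$\left(-18\right) 24 \left(10 + y{\left(5,-1 \right)}\right) = \left(-18\right) 24 \left(10 + 2\right) = \left(-432\right) 12 = -5184$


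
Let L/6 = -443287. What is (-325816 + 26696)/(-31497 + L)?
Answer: 299120/2691219 ≈ 0.11115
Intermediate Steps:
L = -2659722 (L = 6*(-443287) = -2659722)
(-325816 + 26696)/(-31497 + L) = (-325816 + 26696)/(-31497 - 2659722) = -299120/(-2691219) = -299120*(-1/2691219) = 299120/2691219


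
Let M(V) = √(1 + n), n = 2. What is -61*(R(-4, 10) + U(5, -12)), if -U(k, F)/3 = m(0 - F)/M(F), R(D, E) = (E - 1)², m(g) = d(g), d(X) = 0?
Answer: -4941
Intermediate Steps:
m(g) = 0
R(D, E) = (-1 + E)²
M(V) = √3 (M(V) = √(1 + 2) = √3)
U(k, F) = 0 (U(k, F) = -0/(√3) = -0*√3/3 = -3*0 = 0)
-61*(R(-4, 10) + U(5, -12)) = -61*((-1 + 10)² + 0) = -61*(9² + 0) = -61*(81 + 0) = -61*81 = -4941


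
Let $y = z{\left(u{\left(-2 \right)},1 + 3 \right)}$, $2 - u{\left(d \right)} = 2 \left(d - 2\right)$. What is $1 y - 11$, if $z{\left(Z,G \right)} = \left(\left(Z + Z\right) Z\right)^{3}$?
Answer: $7999989$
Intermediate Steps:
$u{\left(d \right)} = 6 - 2 d$ ($u{\left(d \right)} = 2 - 2 \left(d - 2\right) = 2 - 2 \left(-2 + d\right) = 2 - \left(-4 + 2 d\right) = 6 - 2 d$)
$z{\left(Z,G \right)} = 8 Z^{6}$ ($z{\left(Z,G \right)} = \left(2 Z Z\right)^{3} = \left(2 Z^{2}\right)^{3} = 8 Z^{6}$)
$y = 8000000$ ($y = 8 \left(6 - -4\right)^{6} = 8 \left(6 + 4\right)^{6} = 8 \cdot 10^{6} = 8 \cdot 1000000 = 8000000$)
$1 y - 11 = 1 \cdot 8000000 - 11 = 8000000 - 11 = 7999989$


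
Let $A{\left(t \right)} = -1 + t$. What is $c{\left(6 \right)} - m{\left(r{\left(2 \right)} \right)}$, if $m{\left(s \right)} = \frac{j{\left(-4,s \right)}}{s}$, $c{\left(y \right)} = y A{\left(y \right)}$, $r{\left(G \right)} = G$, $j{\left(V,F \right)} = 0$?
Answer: $30$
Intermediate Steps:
$c{\left(y \right)} = y \left(-1 + y\right)$
$m{\left(s \right)} = 0$ ($m{\left(s \right)} = \frac{0}{s} = 0$)
$c{\left(6 \right)} - m{\left(r{\left(2 \right)} \right)} = 6 \left(-1 + 6\right) - 0 = 6 \cdot 5 + 0 = 30 + 0 = 30$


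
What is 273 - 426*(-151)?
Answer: 64599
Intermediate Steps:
273 - 426*(-151) = 273 + 64326 = 64599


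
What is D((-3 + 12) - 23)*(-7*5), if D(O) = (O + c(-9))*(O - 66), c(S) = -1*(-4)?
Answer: -28000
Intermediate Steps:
c(S) = 4
D(O) = (-66 + O)*(4 + O) (D(O) = (O + 4)*(O - 66) = (4 + O)*(-66 + O) = (-66 + O)*(4 + O))
D((-3 + 12) - 23)*(-7*5) = (-264 + ((-3 + 12) - 23)² - 62*((-3 + 12) - 23))*(-7*5) = (-264 + (9 - 23)² - 62*(9 - 23))*(-35) = (-264 + (-14)² - 62*(-14))*(-35) = (-264 + 196 + 868)*(-35) = 800*(-35) = -28000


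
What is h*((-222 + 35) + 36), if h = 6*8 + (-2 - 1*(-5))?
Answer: -7701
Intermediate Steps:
h = 51 (h = 48 + (-2 + 5) = 48 + 3 = 51)
h*((-222 + 35) + 36) = 51*((-222 + 35) + 36) = 51*(-187 + 36) = 51*(-151) = -7701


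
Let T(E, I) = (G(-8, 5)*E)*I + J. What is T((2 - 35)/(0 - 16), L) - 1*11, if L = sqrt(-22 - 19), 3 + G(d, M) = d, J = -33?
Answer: -44 - 363*I*sqrt(41)/16 ≈ -44.0 - 145.27*I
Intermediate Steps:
G(d, M) = -3 + d
L = I*sqrt(41) (L = sqrt(-41) = I*sqrt(41) ≈ 6.4031*I)
T(E, I) = -33 - 11*E*I (T(E, I) = ((-3 - 8)*E)*I - 33 = (-11*E)*I - 33 = -11*E*I - 33 = -33 - 11*E*I)
T((2 - 35)/(0 - 16), L) - 1*11 = (-33 - 11*(2 - 35)/(0 - 16)*I*sqrt(41)) - 1*11 = (-33 - 11*(-33/(-16))*I*sqrt(41)) - 11 = (-33 - 11*(-33*(-1/16))*I*sqrt(41)) - 11 = (-33 - 11*33/16*I*sqrt(41)) - 11 = (-33 - 363*I*sqrt(41)/16) - 11 = -44 - 363*I*sqrt(41)/16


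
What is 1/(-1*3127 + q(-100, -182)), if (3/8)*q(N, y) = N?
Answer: -3/10181 ≈ -0.00029467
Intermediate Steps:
q(N, y) = 8*N/3
1/(-1*3127 + q(-100, -182)) = 1/(-1*3127 + (8/3)*(-100)) = 1/(-3127 - 800/3) = 1/(-10181/3) = -3/10181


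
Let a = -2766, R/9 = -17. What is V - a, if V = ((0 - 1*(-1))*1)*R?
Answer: 2613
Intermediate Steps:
R = -153 (R = 9*(-17) = -153)
V = -153 (V = ((0 - 1*(-1))*1)*(-153) = ((0 + 1)*1)*(-153) = (1*1)*(-153) = 1*(-153) = -153)
V - a = -153 - 1*(-2766) = -153 + 2766 = 2613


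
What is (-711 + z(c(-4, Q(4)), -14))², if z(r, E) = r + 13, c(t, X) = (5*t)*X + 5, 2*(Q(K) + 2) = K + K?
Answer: 537289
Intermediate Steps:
Q(K) = -2 + K (Q(K) = -2 + (K + K)/2 = -2 + (2*K)/2 = -2 + K)
c(t, X) = 5 + 5*X*t (c(t, X) = 5*X*t + 5 = 5 + 5*X*t)
z(r, E) = 13 + r
(-711 + z(c(-4, Q(4)), -14))² = (-711 + (13 + (5 + 5*(-2 + 4)*(-4))))² = (-711 + (13 + (5 + 5*2*(-4))))² = (-711 + (13 + (5 - 40)))² = (-711 + (13 - 35))² = (-711 - 22)² = (-733)² = 537289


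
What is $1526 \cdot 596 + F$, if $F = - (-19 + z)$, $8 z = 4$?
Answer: $\frac{1819029}{2} \approx 9.0951 \cdot 10^{5}$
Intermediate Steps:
$z = \frac{1}{2}$ ($z = \frac{1}{8} \cdot 4 = \frac{1}{2} \approx 0.5$)
$F = \frac{37}{2}$ ($F = - (-19 + \frac{1}{2}) = \left(-1\right) \left(- \frac{37}{2}\right) = \frac{37}{2} \approx 18.5$)
$1526 \cdot 596 + F = 1526 \cdot 596 + \frac{37}{2} = 909496 + \frac{37}{2} = \frac{1819029}{2}$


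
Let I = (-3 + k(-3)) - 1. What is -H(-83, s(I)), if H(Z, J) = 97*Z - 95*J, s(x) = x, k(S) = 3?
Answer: 7956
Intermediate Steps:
I = -1 (I = (-3 + 3) - 1 = 0 - 1 = -1)
H(Z, J) = -95*J + 97*Z
-H(-83, s(I)) = -(-95*(-1) + 97*(-83)) = -(95 - 8051) = -1*(-7956) = 7956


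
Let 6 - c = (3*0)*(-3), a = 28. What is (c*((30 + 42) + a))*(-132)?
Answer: -79200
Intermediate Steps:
c = 6 (c = 6 - 3*0*(-3) = 6 - 0*(-3) = 6 - 1*0 = 6 + 0 = 6)
(c*((30 + 42) + a))*(-132) = (6*((30 + 42) + 28))*(-132) = (6*(72 + 28))*(-132) = (6*100)*(-132) = 600*(-132) = -79200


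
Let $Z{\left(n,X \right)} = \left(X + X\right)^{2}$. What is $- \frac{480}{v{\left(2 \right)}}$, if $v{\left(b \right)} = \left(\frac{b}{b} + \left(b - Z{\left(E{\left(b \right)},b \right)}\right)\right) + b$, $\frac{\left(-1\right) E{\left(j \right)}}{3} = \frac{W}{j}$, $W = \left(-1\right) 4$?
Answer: $\frac{480}{11} \approx 43.636$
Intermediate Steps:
$W = -4$
$E{\left(j \right)} = \frac{12}{j}$ ($E{\left(j \right)} = - 3 \left(- \frac{4}{j}\right) = \frac{12}{j}$)
$Z{\left(n,X \right)} = 4 X^{2}$ ($Z{\left(n,X \right)} = \left(2 X\right)^{2} = 4 X^{2}$)
$v{\left(b \right)} = 1 - 4 b^{2} + 2 b$ ($v{\left(b \right)} = \left(\frac{b}{b} + \left(b - 4 b^{2}\right)\right) + b = \left(1 - \left(- b + 4 b^{2}\right)\right) + b = \left(1 + b - 4 b^{2}\right) + b = 1 - 4 b^{2} + 2 b$)
$- \frac{480}{v{\left(2 \right)}} = - \frac{480}{1 - 4 \cdot 2^{2} + 2 \cdot 2} = - \frac{480}{1 - 16 + 4} = - \frac{480}{-11} = \left(-480\right) \left(- \frac{1}{11}\right) = \frac{480}{11}$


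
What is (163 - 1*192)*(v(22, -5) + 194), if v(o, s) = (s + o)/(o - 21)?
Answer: -6119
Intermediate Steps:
v(o, s) = (o + s)/(-21 + o)
(163 - 1*192)*(v(22, -5) + 194) = (163 - 1*192)*((22 - 5)/(-21 + 22) + 194) = (163 - 192)*(17/1 + 194) = -29*(1*17 + 194) = -29*(17 + 194) = -29*211 = -6119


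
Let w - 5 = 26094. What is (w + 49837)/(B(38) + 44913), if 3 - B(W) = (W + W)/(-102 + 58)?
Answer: 119328/70585 ≈ 1.6906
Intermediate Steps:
w = 26099 (w = 5 + 26094 = 26099)
B(W) = 3 + W/22 (B(W) = 3 - (W + W)/(-102 + 58) = 3 - 2*W/(-44) = 3 - 2*W*(-1)/44 = 3 - (-1)*W/22 = 3 + W/22)
(w + 49837)/(B(38) + 44913) = (26099 + 49837)/((3 + (1/22)*38) + 44913) = 75936/((3 + 19/11) + 44913) = 75936/(52/11 + 44913) = 75936/(494095/11) = 75936*(11/494095) = 119328/70585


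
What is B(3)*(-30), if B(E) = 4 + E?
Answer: -210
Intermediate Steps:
B(3)*(-30) = (4 + 3)*(-30) = 7*(-30) = -210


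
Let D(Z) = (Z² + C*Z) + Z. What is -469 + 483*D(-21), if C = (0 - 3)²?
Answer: 111104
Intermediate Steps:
C = 9 (C = (-3)² = 9)
D(Z) = Z² + 10*Z (D(Z) = (Z² + 9*Z) + Z = Z² + 10*Z)
-469 + 483*D(-21) = -469 + 483*(-21*(10 - 21)) = -469 + 483*(-21*(-11)) = -469 + 483*231 = -469 + 111573 = 111104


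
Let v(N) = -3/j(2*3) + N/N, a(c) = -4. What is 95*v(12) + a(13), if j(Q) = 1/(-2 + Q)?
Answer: -1049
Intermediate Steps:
v(N) = -11 (v(N) = -3/(1/(-2 + 2*3)) + N/N = -3/(1/(-2 + 6)) + 1 = -3/(1/4) + 1 = -3/¼ + 1 = -3*4 + 1 = -12 + 1 = -11)
95*v(12) + a(13) = 95*(-11) - 4 = -1045 - 4 = -1049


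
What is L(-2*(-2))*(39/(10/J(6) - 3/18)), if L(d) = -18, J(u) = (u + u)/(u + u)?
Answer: -4212/59 ≈ -71.390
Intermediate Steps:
J(u) = 1 (J(u) = (2*u)/((2*u)) = (2*u)*(1/(2*u)) = 1)
L(-2*(-2))*(39/(10/J(6) - 3/18)) = -702/(10/1 - 3/18) = -702/(10*1 - 3*1/18) = -702/(10 - ⅙) = -702/59/6 = -702*6/59 = -18*234/59 = -4212/59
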